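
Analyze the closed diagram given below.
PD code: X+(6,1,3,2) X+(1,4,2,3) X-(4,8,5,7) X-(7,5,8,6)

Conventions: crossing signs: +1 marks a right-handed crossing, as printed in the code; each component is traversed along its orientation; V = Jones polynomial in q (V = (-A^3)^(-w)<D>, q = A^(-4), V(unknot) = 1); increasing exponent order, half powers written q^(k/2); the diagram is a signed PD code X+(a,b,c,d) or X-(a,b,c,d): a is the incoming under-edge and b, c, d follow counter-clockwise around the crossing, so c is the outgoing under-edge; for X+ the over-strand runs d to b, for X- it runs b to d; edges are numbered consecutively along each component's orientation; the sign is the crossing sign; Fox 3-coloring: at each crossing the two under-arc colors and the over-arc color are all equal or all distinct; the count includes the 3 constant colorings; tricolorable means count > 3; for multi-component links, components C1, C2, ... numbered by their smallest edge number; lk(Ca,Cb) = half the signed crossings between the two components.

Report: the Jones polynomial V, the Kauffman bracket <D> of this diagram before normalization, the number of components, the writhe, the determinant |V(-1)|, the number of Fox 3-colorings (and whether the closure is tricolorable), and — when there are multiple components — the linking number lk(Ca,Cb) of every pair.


Jones polynomial: V(q) = q^-2 + 2 + q^2
<D> = A^-8 + 2 + A^8; writhe 0
components 3, writhe 0 (4 crossings)
linking number lk(C1,C2) = +1
lk(C1,C3): 0
lk(C2,C3) = -1
3-colorings: 3 of 3^4, det 4 — not tricolorable
note: w = 0 (over 4 crossings) is diagram-only; (-A^3)^(0) removes it from V


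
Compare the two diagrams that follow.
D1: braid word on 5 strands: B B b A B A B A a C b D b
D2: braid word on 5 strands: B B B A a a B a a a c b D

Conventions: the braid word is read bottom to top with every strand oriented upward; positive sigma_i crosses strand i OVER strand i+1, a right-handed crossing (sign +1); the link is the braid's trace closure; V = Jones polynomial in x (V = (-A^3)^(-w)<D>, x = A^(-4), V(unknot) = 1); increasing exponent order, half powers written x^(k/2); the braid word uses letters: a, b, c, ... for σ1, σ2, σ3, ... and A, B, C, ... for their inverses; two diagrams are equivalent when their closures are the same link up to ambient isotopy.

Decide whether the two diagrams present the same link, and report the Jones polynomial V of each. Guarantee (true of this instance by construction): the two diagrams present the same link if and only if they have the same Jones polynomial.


equivalent: no
V(D1) = -x^(-5/2) - x^(-1/2)  (w -5, c 13, <D> = A^-13 + A^-5)
V(D2) = x^(-5/2) - 2x^(-3/2) + 2x^(-1/2) - 4x^(1/2) + 3x^(3/2) - 3x^(5/2) + 2x^(7/2) - x^(9/2)  [13 crossings, <D> = A^-15 - 2A^-11 + 3A^-7 - 3A^-3 + 4A - 2A^5 + 2A^9 - A^13, w = +1]
key observation: V(x) takes 2 values over 2 diagrams, fixing the grouping


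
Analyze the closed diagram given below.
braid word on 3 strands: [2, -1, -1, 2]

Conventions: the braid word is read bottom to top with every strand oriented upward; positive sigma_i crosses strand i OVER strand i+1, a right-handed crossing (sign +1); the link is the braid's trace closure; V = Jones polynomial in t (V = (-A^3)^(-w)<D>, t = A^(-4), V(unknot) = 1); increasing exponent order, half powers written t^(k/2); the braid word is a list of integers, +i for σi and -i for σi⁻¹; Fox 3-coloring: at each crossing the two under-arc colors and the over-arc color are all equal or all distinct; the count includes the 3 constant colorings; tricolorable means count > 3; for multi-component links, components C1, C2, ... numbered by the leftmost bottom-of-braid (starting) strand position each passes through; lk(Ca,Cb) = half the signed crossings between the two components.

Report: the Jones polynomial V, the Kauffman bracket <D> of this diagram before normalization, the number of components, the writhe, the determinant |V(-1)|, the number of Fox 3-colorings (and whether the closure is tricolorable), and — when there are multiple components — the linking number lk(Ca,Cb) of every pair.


V(t) = t^-2 + 2 + t^2
bracket: A^-8 + 2 + A^8, w = 0
3 components, writhe 0, over 4 crossings
lk(C1,C2) = 0
linking number lk(C1,C3) = -1
lk(C2,C3): +1
det 4, colorings 3 of 3^4 — not tricolorable
observation: w = 0 shifts under R1 moves; the (-A^3)^(0) factor cancels that in V


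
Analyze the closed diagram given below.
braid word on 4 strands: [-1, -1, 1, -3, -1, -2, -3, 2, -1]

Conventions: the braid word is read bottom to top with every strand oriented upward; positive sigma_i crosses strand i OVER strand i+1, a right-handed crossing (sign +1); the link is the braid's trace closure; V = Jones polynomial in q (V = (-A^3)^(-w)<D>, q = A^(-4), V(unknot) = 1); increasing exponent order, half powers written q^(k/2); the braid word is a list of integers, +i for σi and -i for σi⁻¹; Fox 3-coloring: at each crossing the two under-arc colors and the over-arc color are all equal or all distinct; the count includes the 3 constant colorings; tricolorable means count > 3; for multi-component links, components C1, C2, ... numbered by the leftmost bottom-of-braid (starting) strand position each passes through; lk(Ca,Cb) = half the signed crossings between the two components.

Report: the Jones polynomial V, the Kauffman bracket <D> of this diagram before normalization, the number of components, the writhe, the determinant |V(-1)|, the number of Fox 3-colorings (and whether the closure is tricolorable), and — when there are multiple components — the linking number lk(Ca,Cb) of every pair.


Jones polynomial: V(q) = -q^-4 + q^-3 + q^-1
<D> = -A^-11 - A^-3 + A; writhe -5
components 1, writhe -5 (9 crossings)
3-colorings: 9 of 3^9, det 3 — tricolorable
note: |V(-1)| = 3: so tricolorable, since 3 divides 3


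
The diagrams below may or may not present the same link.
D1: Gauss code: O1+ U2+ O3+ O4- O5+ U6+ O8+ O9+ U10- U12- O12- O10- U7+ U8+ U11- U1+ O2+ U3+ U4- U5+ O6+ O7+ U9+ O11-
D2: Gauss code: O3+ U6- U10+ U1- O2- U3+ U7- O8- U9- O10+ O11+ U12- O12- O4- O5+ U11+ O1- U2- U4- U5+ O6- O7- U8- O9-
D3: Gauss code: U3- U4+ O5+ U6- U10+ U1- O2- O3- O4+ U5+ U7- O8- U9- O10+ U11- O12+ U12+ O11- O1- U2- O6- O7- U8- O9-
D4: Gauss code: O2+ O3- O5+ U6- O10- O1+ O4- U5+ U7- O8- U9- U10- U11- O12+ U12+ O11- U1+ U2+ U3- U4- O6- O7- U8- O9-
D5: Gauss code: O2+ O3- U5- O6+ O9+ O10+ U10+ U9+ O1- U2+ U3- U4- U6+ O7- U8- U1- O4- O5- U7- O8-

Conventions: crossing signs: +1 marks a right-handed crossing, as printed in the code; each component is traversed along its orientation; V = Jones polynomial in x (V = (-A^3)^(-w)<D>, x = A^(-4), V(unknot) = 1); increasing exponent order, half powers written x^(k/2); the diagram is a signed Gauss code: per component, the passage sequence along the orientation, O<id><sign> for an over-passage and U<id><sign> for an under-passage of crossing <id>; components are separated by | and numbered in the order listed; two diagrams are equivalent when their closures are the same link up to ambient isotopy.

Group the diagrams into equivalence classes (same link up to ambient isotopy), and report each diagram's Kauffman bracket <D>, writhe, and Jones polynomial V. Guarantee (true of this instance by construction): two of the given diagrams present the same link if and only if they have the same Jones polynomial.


classes: {D1} | {D2, D3, D4, D5}
V(D1) = x^2 + x^4 - x^5 + x^6 - x^7  [12 crossings, <D> = -A^-16 + A^-12 - A^-8 + A^-4 + A^4, w = +4]
V(D2) = -x^-6 + x^-5 - x^-4 + 2x^-3 - x^-2 + x^-1  [12 crossings, <D> = A^-8 - A^-4 + 2 - A^4 + A^8 - A^12, w = -4]
V(D3) = -x^-6 + x^-5 - x^-4 + 2x^-3 - x^-2 + x^-1  [12 crossings, <D> = A^-8 - A^-4 + 2 - A^4 + A^8 - A^12, w = -4]
V(D4) = -x^-6 + x^-5 - x^-4 + 2x^-3 - x^-2 + x^-1  [12 crossings, <D> = A^-8 - A^-4 + 2 - A^4 + A^8 - A^12, w = -4]
V(D5) = -x^-6 + x^-5 - x^-4 + 2x^-3 - x^-2 + x^-1  (w -2, c 10, <D> = A^-2 - A^2 + 2A^6 - A^10 + A^14 - A^18)
note: 2 classes among 5 diagrams; unequal V(x) rules out equality


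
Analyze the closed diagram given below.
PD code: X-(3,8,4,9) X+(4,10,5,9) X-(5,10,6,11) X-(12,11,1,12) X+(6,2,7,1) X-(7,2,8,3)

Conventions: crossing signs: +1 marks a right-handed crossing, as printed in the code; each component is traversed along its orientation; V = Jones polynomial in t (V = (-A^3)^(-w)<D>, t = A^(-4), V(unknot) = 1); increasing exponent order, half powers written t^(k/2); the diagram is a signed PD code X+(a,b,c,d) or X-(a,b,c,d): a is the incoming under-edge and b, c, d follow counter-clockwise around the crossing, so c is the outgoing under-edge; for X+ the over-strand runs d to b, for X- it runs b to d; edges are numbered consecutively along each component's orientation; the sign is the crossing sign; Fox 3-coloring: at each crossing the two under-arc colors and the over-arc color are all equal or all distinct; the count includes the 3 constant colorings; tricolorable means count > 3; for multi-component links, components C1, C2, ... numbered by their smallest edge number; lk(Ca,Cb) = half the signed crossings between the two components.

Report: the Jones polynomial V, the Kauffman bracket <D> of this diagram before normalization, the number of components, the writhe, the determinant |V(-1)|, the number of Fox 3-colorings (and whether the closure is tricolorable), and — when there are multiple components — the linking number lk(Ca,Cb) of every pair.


Jones polynomial: V(t) = 1
<D> = A^-6; writhe -2
components 1, writhe -2 (6 crossings)
3-colorings: 3 of 3^6, det 1 — not tricolorable
note: w = -2 shifts under R1 moves; the (-A^3)^(2) factor cancels that in V


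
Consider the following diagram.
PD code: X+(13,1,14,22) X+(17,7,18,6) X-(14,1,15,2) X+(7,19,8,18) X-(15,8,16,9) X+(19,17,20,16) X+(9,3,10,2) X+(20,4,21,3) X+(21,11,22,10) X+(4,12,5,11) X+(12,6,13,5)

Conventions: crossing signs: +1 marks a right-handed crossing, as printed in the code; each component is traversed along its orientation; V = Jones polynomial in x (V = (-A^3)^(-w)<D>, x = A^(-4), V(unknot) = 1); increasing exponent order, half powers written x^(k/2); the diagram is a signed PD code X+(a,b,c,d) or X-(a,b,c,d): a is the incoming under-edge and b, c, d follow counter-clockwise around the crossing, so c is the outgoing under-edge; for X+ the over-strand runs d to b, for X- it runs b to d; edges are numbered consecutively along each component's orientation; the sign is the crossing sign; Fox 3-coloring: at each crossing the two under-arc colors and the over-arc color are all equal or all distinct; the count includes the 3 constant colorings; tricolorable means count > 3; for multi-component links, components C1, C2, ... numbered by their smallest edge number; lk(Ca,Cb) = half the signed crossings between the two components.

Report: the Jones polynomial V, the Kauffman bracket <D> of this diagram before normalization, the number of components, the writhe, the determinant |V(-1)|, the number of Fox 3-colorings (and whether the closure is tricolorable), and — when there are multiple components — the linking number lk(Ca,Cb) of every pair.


Jones polynomial: V(x) = x^2 - x^3 + 3x^4 - 3x^5 + 3x^6 - 3x^7 + 2x^8 - x^9
<D> = A^-15 - 2A^-11 + 3A^-7 - 3A^-3 + 3A - 3A^5 + A^9 - A^13; writhe +7
components 1, writhe +7 (11 crossings)
3-colorings: 3 of 3^11, det 17 — not tricolorable
note: the span of V is 7, forcing >= 7 crossings in any diagram


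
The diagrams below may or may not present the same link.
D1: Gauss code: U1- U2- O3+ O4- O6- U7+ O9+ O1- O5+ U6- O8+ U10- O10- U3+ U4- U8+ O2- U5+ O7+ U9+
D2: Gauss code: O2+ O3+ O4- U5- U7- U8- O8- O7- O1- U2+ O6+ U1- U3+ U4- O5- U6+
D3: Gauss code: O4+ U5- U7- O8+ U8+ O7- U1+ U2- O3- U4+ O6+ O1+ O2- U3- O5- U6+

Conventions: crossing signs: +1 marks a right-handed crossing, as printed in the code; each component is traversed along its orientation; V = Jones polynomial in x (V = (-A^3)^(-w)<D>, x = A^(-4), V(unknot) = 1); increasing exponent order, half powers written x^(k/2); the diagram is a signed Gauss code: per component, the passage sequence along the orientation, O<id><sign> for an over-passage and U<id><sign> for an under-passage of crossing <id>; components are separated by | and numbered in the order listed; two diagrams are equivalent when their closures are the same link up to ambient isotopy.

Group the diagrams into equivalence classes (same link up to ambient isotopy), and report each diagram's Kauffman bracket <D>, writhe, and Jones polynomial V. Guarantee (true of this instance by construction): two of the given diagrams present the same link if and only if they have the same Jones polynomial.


classes: {D1, D2, D3}
V(D1) = x^-2 - x^-1 + 1 - x + x^2  [10 crossings, <D> = A^-8 - A^-4 + 1 - A^4 + A^8, w = 0]
D2 (bracket A^-14 - A^-10 + A^-6 - A^-2 + A^2; 8 crossings at w = -2): V = x^-2 - x^-1 + 1 - x + x^2
V(D3) = x^-2 - x^-1 + 1 - x + x^2  [8 crossings, <D> = A^-8 - A^-4 + 1 - A^4 + A^8, w = 0]
note: one V(x) for all 3 diagrams — one class (guaranteed)


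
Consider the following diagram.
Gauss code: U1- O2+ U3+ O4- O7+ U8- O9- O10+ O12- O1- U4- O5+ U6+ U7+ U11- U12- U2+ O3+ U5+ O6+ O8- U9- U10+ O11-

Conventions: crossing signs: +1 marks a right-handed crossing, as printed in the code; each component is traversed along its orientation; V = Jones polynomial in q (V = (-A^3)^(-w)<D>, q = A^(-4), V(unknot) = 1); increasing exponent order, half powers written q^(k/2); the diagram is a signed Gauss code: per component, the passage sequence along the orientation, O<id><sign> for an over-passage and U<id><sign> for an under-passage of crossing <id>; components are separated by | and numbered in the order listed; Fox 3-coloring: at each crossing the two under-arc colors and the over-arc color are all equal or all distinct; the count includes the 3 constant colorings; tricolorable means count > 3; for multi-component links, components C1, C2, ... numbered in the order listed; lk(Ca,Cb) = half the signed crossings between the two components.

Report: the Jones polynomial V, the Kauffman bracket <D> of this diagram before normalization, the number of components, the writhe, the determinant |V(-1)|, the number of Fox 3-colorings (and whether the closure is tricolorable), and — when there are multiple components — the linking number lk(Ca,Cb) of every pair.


Jones polynomial: V(q) = -q^-3 + 2q^-2 - 2q^-1 + 3 - 2q + 2q^2 - q^3
<D> = -A^-12 + 2A^-8 - 2A^-4 + 3 - 2A^4 + 2A^8 - A^12; writhe 0
components 1, writhe 0 (12 crossings)
3-colorings: 3 of 3^12, det 13 — not tricolorable
note: the span of V is 6, forcing >= 6 crossings in any diagram


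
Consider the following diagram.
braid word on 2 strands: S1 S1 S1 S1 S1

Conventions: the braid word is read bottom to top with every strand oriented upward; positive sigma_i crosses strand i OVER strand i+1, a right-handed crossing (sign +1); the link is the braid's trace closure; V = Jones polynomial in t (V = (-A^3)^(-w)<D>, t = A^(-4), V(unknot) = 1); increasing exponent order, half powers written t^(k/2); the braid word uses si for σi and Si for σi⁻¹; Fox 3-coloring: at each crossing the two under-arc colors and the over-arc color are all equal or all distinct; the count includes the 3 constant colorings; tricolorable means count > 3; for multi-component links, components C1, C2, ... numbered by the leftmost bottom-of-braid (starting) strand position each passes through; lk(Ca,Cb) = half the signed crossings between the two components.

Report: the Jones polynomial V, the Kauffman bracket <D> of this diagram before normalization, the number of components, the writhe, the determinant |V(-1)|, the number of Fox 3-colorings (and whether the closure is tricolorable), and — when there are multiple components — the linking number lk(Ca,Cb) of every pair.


Jones polynomial: V(t) = -t^-7 + t^-6 - t^-5 + t^-4 + t^-2
<D> = -A^-7 - A + A^5 - A^9 + A^13; writhe -5
components 1, writhe -5 (5 crossings)
3-colorings: 3 of 3^5, det 5 — not tricolorable
note: the span of V is 5, forcing >= 5 crossings in any diagram


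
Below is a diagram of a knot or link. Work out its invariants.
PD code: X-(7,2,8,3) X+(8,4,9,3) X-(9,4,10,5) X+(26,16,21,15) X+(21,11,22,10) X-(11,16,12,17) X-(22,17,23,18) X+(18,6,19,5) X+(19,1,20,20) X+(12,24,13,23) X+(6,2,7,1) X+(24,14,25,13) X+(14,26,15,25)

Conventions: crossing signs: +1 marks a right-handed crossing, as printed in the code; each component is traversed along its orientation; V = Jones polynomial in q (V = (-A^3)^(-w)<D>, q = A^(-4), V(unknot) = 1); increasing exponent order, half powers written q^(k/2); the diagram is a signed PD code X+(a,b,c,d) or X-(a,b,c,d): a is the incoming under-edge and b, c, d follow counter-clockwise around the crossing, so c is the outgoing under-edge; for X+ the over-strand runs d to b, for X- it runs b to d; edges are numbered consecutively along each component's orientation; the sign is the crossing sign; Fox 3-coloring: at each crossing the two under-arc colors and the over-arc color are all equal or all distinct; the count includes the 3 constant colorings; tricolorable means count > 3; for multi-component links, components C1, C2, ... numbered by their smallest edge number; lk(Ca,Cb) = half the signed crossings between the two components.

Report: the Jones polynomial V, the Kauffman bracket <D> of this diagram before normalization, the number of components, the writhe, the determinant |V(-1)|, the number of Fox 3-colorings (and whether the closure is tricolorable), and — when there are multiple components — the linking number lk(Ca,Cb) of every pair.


Jones polynomial: V(q) = -q^(3/2) - q^(7/2) + q^(9/2) - q^(11/2)
<D> = A^-7 - A^-3 + A + A^9; writhe +5
components 2, writhe +5 (13 crossings)
linking number lk(C1,C2) = +2
3-colorings: 3 of 3^13, det 4 — not tricolorable
note: w = +5 (over 13 crossings) is diagram-only; (-A^3)^(-5) removes it from V


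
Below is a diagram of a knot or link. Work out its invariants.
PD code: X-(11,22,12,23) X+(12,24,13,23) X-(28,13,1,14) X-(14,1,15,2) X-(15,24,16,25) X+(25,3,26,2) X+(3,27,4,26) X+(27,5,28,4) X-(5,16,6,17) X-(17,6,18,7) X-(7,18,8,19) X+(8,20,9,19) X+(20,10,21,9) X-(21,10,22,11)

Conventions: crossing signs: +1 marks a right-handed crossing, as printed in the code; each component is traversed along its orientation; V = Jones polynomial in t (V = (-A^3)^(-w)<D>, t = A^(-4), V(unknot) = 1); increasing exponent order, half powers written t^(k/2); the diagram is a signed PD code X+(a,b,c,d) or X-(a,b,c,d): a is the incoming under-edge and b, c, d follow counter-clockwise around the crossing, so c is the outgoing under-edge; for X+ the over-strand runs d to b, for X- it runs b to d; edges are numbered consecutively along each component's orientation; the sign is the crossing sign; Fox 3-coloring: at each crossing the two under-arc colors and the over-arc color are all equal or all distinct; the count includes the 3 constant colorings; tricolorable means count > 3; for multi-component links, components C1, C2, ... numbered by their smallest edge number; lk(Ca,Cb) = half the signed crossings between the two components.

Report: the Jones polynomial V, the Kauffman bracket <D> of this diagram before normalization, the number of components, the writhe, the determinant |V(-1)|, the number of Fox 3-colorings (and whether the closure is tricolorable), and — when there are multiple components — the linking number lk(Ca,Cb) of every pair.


V = -t^-5 + t^-4 - t^-3 + 2t^-2 - t^-1 + 2 - t
<D> = -A^-10 + 2A^-6 - A^-2 + 2A^2 - A^6 + A^10 - A^14 (w = -2)
1 component over 14 crossings, w = -2
9 Fox colorings among 3^14, |V(-1)| = 9: tricolorable
why: w = -2 shifts under R1 moves; the (-A^3)^(2) factor cancels that in V


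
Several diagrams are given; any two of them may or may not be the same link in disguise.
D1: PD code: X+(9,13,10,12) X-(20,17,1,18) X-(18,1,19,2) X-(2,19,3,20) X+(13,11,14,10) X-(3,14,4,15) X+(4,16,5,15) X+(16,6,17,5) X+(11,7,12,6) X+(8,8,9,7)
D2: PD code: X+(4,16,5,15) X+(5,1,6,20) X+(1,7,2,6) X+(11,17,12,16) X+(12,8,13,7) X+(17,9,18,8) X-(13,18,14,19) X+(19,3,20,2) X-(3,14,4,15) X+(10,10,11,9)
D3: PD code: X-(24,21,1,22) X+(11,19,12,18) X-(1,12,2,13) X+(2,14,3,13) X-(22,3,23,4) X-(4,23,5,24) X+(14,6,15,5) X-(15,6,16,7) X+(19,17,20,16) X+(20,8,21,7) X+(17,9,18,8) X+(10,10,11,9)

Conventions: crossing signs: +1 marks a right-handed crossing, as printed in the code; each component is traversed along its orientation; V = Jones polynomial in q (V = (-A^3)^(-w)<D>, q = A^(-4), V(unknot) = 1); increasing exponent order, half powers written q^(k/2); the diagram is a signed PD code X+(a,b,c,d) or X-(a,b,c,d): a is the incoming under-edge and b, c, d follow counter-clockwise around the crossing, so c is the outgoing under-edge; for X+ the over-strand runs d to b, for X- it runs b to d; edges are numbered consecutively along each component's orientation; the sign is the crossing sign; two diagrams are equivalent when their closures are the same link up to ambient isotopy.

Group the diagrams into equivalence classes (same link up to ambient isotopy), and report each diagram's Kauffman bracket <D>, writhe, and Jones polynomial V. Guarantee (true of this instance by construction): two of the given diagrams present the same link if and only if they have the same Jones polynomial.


classes: {D1, D3} | {D2}
V(D1) = -q^-3 + q^-2 - q^-1 + 3 - q + q^2 - q^3  [10 crossings, <D> = -A^-6 + A^-2 - A^2 + 3A^6 - A^10 + A^14 - A^18, w = +2]
V(D2) = q + q^3 - q^4  (w +6, c 10, <D> = -A^2 + A^6 + A^14)
V(D3) = -q^-3 + q^-2 - q^-1 + 3 - q + q^2 - q^3  [12 crossings, <D> = -A^-6 + A^-2 - A^2 + 3A^6 - A^10 + A^14 - A^18, w = +2]
note: 2 values of V(q) split the 3 diagrams


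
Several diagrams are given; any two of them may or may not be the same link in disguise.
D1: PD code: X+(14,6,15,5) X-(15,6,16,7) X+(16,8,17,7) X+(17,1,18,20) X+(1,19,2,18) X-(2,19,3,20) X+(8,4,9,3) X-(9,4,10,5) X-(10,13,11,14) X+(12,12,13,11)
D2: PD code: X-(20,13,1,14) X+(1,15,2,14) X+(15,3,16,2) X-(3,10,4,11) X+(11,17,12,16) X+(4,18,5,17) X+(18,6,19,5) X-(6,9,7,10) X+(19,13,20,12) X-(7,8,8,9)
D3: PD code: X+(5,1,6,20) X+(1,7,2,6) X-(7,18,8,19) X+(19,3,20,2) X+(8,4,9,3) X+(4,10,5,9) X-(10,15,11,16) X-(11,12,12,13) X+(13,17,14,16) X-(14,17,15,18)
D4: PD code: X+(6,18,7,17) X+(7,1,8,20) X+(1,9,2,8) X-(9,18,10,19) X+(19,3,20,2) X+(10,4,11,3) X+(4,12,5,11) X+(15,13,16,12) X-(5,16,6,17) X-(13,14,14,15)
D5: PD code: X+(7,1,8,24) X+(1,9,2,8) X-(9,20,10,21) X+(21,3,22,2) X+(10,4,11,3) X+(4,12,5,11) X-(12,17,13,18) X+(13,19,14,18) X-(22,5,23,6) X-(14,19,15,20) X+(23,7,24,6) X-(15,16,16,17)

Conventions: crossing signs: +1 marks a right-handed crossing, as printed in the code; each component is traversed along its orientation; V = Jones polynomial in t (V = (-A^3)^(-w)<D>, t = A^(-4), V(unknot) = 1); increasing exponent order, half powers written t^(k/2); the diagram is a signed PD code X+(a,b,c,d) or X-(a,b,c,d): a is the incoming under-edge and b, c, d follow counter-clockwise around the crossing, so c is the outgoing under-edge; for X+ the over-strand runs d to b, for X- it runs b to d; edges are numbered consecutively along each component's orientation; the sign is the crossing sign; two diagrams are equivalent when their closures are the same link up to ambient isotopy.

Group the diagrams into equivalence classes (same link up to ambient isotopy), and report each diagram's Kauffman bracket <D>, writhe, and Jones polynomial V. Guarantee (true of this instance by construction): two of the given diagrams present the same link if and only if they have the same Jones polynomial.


classes: {D1} | {D2, D3, D4, D5}
V(D1) = 1  [10 crossings, <D> = A^6, w = +2]
V(D2) = t - t^2 + 2t^3 - t^4 + t^5 - t^6  (w +2, c 10, <D> = -A^-18 + A^-14 - A^-10 + 2A^-6 - A^-2 + A^2)
D3 (bracket -A^-18 + A^-14 - A^-10 + 2A^-6 - A^-2 + A^2; 10 crossings at w = +2): V = t - t^2 + 2t^3 - t^4 + t^5 - t^6
V(D4) = t - t^2 + 2t^3 - t^4 + t^5 - t^6  [10 crossings, <D> = -A^-12 + A^-8 - A^-4 + 2 - A^4 + A^8, w = +4]
V(D5) = t - t^2 + 2t^3 - t^4 + t^5 - t^6  (w +2, c 12, <D> = -A^-18 + A^-14 - A^-10 + 2A^-6 - A^-2 + A^2)
note: 2 classes among 5 diagrams; unequal V(t) rules out equality


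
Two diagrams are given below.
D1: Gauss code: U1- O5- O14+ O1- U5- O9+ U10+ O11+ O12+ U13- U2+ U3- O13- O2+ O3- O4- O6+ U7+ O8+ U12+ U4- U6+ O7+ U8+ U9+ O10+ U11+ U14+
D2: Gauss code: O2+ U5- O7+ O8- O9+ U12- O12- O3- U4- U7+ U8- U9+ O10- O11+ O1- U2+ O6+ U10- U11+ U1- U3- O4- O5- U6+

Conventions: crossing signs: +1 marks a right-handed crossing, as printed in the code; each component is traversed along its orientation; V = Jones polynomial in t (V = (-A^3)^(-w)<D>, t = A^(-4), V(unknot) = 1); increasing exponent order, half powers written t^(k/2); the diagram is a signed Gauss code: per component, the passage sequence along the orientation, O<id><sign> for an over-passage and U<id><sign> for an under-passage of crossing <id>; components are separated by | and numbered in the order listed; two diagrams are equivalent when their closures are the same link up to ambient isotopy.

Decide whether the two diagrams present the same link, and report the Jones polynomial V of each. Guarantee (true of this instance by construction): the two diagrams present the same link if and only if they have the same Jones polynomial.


equivalent: no
V(D1) = t^2 + 2t^4 - 2t^5 + t^6 - 2t^7 + t^8  (w +4, c 14, <D> = A^-20 - 2A^-16 + A^-12 - 2A^-8 + 2A^-4 + A^4)
V(D2) = t^-4 - t^-3 + t^-2 - 2t^-1 + 2 - t + t^2  (w -2, c 12, <D> = A^-14 - A^-10 + 2A^-6 - 2A^-2 + A^2 - A^6 + A^10)
why: comparing 2 Jones polynomials yields 2 groups


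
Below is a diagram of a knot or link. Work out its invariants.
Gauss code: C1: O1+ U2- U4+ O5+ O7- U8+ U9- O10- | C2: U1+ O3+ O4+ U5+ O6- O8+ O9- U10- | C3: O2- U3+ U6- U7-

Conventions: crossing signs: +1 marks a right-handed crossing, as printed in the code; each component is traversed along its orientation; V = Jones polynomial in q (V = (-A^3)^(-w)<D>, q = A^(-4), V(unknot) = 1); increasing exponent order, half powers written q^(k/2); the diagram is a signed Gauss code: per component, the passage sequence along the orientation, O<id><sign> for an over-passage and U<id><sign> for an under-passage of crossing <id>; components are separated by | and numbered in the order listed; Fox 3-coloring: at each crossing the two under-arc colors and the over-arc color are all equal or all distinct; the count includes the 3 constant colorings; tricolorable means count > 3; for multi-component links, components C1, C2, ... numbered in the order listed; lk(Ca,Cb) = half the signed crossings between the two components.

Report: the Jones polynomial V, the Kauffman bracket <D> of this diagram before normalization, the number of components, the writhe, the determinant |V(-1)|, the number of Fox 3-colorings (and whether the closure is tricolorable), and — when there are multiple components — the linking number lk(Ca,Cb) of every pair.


V = q^-2 + 2 + q^2
<D> = A^-8 + 2 + A^8 (w = 0)
3 components over 10 crossings, w = 0
lk(C1,C2): +1
lk(C1,C3) = -1
linking number lk(C2,C3) = 0
3 Fox colorings among 3^10, |V(-1)| = 4: not tricolorable
why: w = 0 shifts under R1 moves; the (-A^3)^(0) factor cancels that in V


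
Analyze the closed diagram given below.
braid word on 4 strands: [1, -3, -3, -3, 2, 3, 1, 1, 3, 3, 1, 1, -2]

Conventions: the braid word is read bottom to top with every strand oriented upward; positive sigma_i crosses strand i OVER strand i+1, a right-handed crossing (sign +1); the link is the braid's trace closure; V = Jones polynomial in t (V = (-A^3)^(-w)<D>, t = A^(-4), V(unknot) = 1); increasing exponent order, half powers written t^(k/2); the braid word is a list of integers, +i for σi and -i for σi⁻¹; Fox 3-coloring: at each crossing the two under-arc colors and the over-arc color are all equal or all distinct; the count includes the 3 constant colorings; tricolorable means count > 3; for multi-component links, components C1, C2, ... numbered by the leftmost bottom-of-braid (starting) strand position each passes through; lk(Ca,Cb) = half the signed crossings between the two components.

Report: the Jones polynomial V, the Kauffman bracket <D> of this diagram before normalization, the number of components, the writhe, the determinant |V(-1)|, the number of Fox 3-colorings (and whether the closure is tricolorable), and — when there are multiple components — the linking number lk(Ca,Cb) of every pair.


V(t) = -t^-1 + 2 - 3t + 6t^2 - 6t^3 + 7t^4 - 7t^5 + 6t^6 - 4t^7 + 2t^8 - t^9
bracket: A^-21 - 2A^-17 + 4A^-13 - 6A^-9 + 7A^-5 - 7A^-1 + 6A^3 - 6A^7 + 3A^11 - 2A^15 + A^19, w = +5
1 component, writhe +5, over 13 crossings
det 45, colorings 9 of 3^13 — tricolorable
observation: the span of V is 10, forcing >= 10 crossings in any diagram


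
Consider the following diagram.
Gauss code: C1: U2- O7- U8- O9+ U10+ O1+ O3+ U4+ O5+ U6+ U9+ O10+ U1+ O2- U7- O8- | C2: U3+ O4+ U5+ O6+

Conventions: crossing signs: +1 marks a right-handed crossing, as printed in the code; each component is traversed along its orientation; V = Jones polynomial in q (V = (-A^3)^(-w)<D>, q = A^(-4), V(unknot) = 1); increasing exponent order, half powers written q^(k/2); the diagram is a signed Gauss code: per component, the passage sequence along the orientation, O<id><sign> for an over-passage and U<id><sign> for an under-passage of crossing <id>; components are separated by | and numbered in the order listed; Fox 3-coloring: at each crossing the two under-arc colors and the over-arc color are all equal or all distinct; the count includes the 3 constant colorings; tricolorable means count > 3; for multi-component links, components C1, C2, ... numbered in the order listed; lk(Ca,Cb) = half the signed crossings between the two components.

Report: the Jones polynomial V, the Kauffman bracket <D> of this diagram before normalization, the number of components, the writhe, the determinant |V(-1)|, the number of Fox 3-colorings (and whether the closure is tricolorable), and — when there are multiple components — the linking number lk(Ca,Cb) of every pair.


Jones polynomial: V(q) = q^(-3/2) - q^(-1/2) + 2q^(1/2) - 5q^(3/2) + 4q^(5/2) - 6q^(7/2) + 6q^(9/2) - 5q^(11/2) + 3q^(13/2) - 2q^(15/2) + q^(17/2)
<D> = A^-22 - 2A^-18 + 3A^-14 - 5A^-10 + 6A^-6 - 6A^-2 + 4A^2 - 5A^6 + 2A^10 - A^14 + A^18; writhe +4
components 2, writhe +4 (10 crossings)
linking number lk(C1,C2) = +2
3-colorings: 27 of 3^10, det 36 — tricolorable
note: the 1 component pair carries total linking +2


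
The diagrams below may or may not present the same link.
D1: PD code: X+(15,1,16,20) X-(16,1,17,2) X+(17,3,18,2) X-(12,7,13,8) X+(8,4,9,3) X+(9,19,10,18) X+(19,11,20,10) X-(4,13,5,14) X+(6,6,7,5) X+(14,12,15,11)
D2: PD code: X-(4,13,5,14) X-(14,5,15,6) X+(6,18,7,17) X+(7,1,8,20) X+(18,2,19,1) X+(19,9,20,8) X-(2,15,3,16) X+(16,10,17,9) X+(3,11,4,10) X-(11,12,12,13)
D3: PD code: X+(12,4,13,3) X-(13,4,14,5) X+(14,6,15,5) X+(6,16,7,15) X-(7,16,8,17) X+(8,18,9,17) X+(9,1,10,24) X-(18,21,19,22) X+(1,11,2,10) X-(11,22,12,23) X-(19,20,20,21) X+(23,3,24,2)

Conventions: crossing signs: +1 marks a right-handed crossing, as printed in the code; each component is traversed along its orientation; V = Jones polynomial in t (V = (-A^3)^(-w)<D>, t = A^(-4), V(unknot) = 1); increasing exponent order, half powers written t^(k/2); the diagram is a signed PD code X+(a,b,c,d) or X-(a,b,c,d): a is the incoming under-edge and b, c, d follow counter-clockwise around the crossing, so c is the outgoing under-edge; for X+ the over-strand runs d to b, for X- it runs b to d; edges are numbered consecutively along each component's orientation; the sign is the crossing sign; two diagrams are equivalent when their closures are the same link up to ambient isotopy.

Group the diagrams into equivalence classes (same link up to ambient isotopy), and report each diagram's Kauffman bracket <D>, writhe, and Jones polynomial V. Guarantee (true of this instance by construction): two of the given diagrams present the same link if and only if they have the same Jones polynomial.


equivalence classes: {D1, D2} | {D3}
D1 (bracket A^-8 - 2A^-4 + 2 - 2A^4 + 2A^8 - A^12 + A^16; 10 crossings at w = +4): V = t^-1 - 1 + 2t - 2t^2 + 2t^3 - 2t^4 + t^5
V(D2) = t^-1 - 1 + 2t - 2t^2 + 2t^3 - 2t^4 + t^5  [10 crossings, <D> = A^-14 - 2A^-10 + 2A^-6 - 2A^-2 + 2A^2 - A^6 + A^10, w = +2]
V(D3) = t - t^2 + 2t^3 - t^4 + t^5 - t^6  [12 crossings, <D> = -A^-18 + A^-14 - A^-10 + 2A^-6 - A^-2 + A^2, w = +2]
key observation: 2 values of V(t) split the 3 diagrams


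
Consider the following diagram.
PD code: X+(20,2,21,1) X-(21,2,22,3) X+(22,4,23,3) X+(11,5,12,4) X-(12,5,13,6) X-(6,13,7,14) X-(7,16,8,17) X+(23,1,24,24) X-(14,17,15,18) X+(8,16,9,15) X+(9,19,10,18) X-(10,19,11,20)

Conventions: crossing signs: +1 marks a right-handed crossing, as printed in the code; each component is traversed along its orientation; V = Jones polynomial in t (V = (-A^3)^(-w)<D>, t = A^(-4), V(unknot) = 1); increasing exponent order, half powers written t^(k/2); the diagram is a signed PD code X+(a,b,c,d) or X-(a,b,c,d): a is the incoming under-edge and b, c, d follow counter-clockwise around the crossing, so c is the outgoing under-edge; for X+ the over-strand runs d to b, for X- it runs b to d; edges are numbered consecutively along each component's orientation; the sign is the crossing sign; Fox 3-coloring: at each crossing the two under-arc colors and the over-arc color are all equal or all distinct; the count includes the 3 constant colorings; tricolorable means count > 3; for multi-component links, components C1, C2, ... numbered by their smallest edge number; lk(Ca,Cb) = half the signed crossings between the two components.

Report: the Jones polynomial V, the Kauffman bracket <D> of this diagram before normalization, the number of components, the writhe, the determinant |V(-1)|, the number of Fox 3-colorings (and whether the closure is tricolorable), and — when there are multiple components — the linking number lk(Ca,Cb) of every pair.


Jones polynomial: V(t) = 1
<D> = 1; writhe 0
components 1, writhe 0 (12 crossings)
3-colorings: 3 of 3^12, det 1 — not tricolorable
note: w = 0 (over 12 crossings) is diagram-only; (-A^3)^(0) removes it from V


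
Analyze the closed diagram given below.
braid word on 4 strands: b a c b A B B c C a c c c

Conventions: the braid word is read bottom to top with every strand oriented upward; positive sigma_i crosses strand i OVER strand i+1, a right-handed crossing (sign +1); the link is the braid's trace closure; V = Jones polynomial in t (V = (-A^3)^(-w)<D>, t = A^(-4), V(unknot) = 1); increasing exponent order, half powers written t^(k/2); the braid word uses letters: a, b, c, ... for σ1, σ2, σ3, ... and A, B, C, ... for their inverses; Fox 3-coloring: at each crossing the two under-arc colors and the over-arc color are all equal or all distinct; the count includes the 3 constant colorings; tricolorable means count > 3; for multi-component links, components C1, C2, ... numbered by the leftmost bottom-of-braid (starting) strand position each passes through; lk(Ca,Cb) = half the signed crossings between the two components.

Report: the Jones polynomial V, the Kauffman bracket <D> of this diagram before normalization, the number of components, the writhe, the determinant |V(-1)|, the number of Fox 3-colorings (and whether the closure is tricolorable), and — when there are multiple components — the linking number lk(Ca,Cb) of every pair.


V(t) = t - t^2 + 2t^3 - t^4 + t^5 - t^6
bracket: A^-9 - A^-5 + A^-1 - 2A^3 + A^7 - A^11, w = +5
1 component, writhe +5, over 13 crossings
det 7, colorings 3 of 3^13 — not tricolorable
observation: |V(-1)| = 7: so not tricolorable, since 3 does not divide 7


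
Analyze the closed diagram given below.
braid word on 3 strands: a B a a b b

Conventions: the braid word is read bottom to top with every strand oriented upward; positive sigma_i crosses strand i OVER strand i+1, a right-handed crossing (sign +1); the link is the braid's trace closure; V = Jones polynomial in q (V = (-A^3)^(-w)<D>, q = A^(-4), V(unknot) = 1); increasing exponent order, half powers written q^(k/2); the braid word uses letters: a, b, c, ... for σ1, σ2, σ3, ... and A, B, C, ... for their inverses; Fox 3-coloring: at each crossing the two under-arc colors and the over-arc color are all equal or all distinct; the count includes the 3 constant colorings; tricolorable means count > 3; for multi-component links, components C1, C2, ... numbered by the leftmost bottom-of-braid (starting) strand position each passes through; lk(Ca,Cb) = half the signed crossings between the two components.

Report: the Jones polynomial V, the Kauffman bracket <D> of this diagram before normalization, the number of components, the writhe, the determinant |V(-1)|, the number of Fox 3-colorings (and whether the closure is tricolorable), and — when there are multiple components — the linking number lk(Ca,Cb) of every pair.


Jones polynomial: V(q) = q - q^2 + 2q^3 - q^4 + q^5 - q^6
<D> = -A^-12 + A^-8 - A^-4 + 2 - A^4 + A^8; writhe +4
components 1, writhe +4 (6 crossings)
3-colorings: 3 of 3^6, det 7 — not tricolorable
note: w = +4 shifts under R1 moves; the (-A^3)^(-4) factor cancels that in V


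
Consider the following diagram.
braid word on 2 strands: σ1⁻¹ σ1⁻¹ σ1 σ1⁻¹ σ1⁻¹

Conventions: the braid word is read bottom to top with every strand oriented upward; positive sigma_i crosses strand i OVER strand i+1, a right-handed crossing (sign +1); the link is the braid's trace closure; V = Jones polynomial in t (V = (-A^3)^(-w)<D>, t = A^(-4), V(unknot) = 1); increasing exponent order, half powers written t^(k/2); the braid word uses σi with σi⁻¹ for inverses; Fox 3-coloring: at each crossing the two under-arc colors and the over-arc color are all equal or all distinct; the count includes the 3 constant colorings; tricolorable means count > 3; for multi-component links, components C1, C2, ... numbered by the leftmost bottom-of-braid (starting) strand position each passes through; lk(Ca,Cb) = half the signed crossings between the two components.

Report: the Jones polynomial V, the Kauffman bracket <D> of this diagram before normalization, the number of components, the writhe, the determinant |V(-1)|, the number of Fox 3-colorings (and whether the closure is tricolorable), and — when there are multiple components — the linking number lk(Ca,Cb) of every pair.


Jones polynomial: V(t) = -t^-4 + t^-3 + t^-1
<D> = -A^-5 - A^3 + A^7; writhe -3
components 1, writhe -3 (5 crossings)
3-colorings: 9 of 3^5, det 3 — tricolorable
note: w = -3 shifts under R1 moves; the (-A^3)^(3) factor cancels that in V


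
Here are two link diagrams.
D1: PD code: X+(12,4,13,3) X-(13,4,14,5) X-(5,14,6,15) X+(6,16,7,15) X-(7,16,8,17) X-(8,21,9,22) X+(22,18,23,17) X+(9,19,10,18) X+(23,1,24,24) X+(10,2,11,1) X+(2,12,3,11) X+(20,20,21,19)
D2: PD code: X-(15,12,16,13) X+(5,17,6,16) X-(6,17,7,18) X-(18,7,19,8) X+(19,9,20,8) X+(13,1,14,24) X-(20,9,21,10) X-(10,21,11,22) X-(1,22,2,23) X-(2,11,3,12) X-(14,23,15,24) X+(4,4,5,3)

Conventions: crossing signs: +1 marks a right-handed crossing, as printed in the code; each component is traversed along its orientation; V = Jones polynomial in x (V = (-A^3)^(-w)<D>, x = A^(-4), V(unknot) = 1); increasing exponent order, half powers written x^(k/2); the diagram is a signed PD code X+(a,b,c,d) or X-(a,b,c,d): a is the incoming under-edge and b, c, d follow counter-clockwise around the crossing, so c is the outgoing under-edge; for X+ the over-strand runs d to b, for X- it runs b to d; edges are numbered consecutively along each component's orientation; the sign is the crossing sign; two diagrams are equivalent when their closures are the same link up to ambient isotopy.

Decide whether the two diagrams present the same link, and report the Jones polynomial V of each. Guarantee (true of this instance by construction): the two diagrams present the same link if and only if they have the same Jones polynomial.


equivalent: no
V(D1) = 1  (w +4, c 12, <D> = A^12)
V(D2) = -x^-4 + x^-3 + x^-1  (w -4, c 12, <D> = A^-8 + 1 - A^4)
why: 2 classes among 2 diagrams; unequal V(x) rules out equality


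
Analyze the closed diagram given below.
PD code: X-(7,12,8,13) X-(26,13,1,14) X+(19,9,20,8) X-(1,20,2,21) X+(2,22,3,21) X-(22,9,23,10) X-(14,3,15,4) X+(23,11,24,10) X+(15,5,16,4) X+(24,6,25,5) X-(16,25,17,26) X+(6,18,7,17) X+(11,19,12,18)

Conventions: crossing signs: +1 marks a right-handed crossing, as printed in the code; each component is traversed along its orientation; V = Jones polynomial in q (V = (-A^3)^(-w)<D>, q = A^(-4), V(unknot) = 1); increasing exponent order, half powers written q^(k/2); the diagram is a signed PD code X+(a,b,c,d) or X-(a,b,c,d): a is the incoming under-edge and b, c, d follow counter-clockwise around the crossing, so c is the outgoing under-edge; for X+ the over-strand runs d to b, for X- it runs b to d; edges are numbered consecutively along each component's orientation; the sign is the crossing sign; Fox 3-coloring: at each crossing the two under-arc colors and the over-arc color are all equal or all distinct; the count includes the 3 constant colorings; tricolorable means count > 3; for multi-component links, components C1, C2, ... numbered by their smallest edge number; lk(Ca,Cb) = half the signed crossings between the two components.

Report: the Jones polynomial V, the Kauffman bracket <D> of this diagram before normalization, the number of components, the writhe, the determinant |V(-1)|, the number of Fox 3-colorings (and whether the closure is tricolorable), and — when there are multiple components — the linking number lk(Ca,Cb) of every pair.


V(q) = q^-2 - q^-1 + 2 - 2q + q^2 - q^3 + q^4
bracket: -A^-13 + A^-9 - A^-5 + 2A^-1 - 2A^3 + A^7 - A^11, w = +1
1 component, writhe +1, over 13 crossings
det 9, colorings 9 of 3^13 — tricolorable
observation: |V(-1)| = 9: so tricolorable, since 3 divides 9
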